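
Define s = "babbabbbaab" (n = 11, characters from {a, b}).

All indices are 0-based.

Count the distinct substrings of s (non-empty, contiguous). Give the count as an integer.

sorted suffixes:
  #0 SA[0]=8  'aab'
  #1 SA[1]=9  'ab'
  #2 SA[2]=1  'abbabbbaab'
  #3 SA[3]=4  'abbbaab'
  #4 SA[4]=10  'b'
  #5 SA[5]=7  'baab'
  #6 SA[6]=0  'babbabbbaab'
  #7 SA[7]=3  'babbbaab'
  #8 SA[8]=6  'bbaab'
  #9 SA[9]=2  'bbabbbaab'
  #10 SA[10]=5  'bbbaab'

SA = [8, 9, 1, 4, 10, 7, 0, 3, 6, 2, 5]
[i] adj suffixes → lcp
  [1] 8/9 → 1 ('a')
  [2] 9/1 → 2 ('ab')
  [3] 1/4 → 3 ('abb')
  [4] 4/10 → 0 ('')
  [5] 10/7 → 1 ('b')
  [6] 7/0 → 2 ('ba')
  [7] 0/3 → 4 ('babb')
  [8] 3/6 → 1 ('b')
  [9] 6/2 → 3 ('bba')
  [10] 2/5 → 2 ('bb')

n(n+1)/2 = 11·12/2 = 66
Σ LCP = 0 + 1 + 2 + 3 + 0 + 1 + 2 + 4 + 1 + 3 + 2 = 19
distinct = 66 − 19 = 47

47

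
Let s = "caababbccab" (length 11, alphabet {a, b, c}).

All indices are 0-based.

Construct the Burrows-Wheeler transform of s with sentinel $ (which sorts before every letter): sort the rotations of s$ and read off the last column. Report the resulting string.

bccabaaab$cb

rank  rotation      last
    0  $caababbccab  b
    1  aababbccab$c  c
    2  ab$caababbcc  c
    3  ababbccab$ca  a
    4  abbccab$caab  b
    5  b$caababbcca  a
    6  babbccab$caa  a
    7  bbccab$caaba  a
    8  bccab$caabab  b
    9  caababbccab$  $
   10  cab$caababbc  c
   11  ccab$caababb  b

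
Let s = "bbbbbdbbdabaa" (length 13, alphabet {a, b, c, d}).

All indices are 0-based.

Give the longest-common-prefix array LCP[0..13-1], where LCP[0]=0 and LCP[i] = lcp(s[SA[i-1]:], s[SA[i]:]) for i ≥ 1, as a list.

[0, 1, 1, 0, 1, 4, 3, 2, 3, 1, 2, 0, 1]

rank | idx | suffix
   0 |  12 | a
   1 |  11 | aa
   2 |   9 | abaa
   3 |  10 | baa
   4 |   0 | bbbbbdbbdabaa
   5 |   1 | bbbbdbbdabaa
   6 |   2 | bbbdbbdabaa
   7 |   6 | bbdabaa
   8 |   3 | bbdbbdabaa
   9 |   7 | bdabaa
  10 |   4 | bdbbdabaa
  11 |   8 | dabaa
  12 |   5 | dbbdabaa

SA = [12, 11, 9, 10, 0, 1, 2, 6, 3, 7, 4, 8, 5]
rank  pair      lcp
   1  s[12:],s[11:]  1  'a'
   2  s[11:],s[9:]  1  'a'
   3  s[9:],s[10:]  0  ''
   4  s[10:],s[0:]  1  'b'
   5  s[0:],s[1:]  4  'bbbb'
   6  s[1:],s[2:]  3  'bbb'
   7  s[2:],s[6:]  2  'bb'
   8  s[6:],s[3:]  3  'bbd'
   9  s[3:],s[7:]  1  'b'
  10  s[7:],s[4:]  2  'bd'
  11  s[4:],s[8:]  0  ''
  12  s[8:],s[5:]  1  'd'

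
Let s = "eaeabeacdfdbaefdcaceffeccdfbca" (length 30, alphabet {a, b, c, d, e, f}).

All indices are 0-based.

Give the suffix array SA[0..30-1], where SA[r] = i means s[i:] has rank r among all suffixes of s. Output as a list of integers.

rank | idx | suffix
   0 |  29 | a
   1 |   3 | abeacdfdbaefdcaceffeccdfbca
   2 |   6 | acdfdbaefdcaceffeccdfbca
   3 |  17 | aceffeccdfbca
   4 |   1 | aeabeacdfdbaefdcaceffeccdfbca
   5 |  12 | aefdcaceffeccdfbca
   6 |  11 | baefdcaceffeccdfbca
   7 |  27 | bca
   8 |   4 | beacdfdbaefdcaceffeccdfbca
   9 |  28 | ca
  10 |  16 | caceffeccdfbca
  11 |  23 | ccdfbca
  12 |  24 | cdfbca
  13 |   7 | cdfdbaefdcaceffeccdfbca
  14 |  18 | ceffeccdfbca
  15 |  10 | dbaefdcaceffeccdfbca
  16 |  15 | dcaceffeccdfbca
  17 |  25 | dfbca
  18 |   8 | dfdbaefdcaceffeccdfbca
  19 |   2 | eabeacdfdbaefdcaceffeccdfbca
  20 |   5 | eacdfdbaefdcaceffeccdfbca
  21 |   0 | eaeabeacdfdbaefdcaceffeccdfbca
  22 |  22 | eccdfbca
  23 |  13 | efdcaceffeccdfbca
  24 |  19 | effeccdfbca
  25 |  26 | fbca
  26 |   9 | fdbaefdcaceffeccdfbca
  27 |  14 | fdcaceffeccdfbca
  28 |  21 | feccdfbca
  29 |  20 | ffeccdfbca

[29, 3, 6, 17, 1, 12, 11, 27, 4, 28, 16, 23, 24, 7, 18, 10, 15, 25, 8, 2, 5, 0, 22, 13, 19, 26, 9, 14, 21, 20]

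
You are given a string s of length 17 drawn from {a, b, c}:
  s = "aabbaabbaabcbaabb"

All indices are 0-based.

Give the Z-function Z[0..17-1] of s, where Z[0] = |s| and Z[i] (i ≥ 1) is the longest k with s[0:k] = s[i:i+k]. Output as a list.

[17, 1, 0, 0, 7, 1, 0, 0, 3, 1, 0, 0, 0, 4, 1, 0, 0]

Z[0]=17
i=1: i≥r, start 0; Z[1]=1 extend→box=[1,2)
i=2: i≥r, start 0; Z[2]=0
i=3: i≥r, start 0; Z[3]=0
i=4: i≥r, start 0; Z[4]=7 extend→box=[4,11)
i=5: min(r-i=6, Z[1]=1)=1; Z[5]=1
i=6: min(r-i=5, Z[2]=0)=0; Z[6]=0
i=7: min(r-i=4, Z[3]=0)=0; Z[7]=0
i=8: min(r-i=3, Z[4]=7)=3; Z[8]=3
i=9: min(r-i=2, Z[5]=1)=1; Z[9]=1
i=10: min(r-i=1, Z[6]=0)=0; Z[10]=0
i=11: i≥r, start 0; Z[11]=0
i=12: i≥r, start 0; Z[12]=0
i=13: i≥r, start 0; Z[13]=4 extend→box=[13,17)
i=14: min(r-i=3, Z[1]=1)=1; Z[14]=1
i=15: min(r-i=2, Z[2]=0)=0; Z[15]=0
i=16: min(r-i=1, Z[3]=0)=0; Z[16]=0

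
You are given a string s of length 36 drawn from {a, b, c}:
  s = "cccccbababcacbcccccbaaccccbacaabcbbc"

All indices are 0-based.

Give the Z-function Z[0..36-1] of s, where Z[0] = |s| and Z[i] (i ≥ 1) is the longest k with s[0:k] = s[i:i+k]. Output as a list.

[36, 4, 3, 2, 1, 0, 0, 0, 0, 0, 1, 0, 1, 0, 7, 4, 3, 2, 1, 0, 0, 0, 4, 3, 2, 1, 0, 0, 1, 0, 0, 0, 1, 0, 0, 1]

Z[0]=36
i=1: i≥r, start 0; Z[1]=4 grow→box=[1,5)
i=2: min(r-i=3, Z[1]=4)=3; Z[2]=3
i=3: min(r-i=2, Z[2]=3)=2; Z[3]=2
i=4: min(r-i=1, Z[3]=2)=1; Z[4]=1
i=5: i≥r, start 0; Z[5]=0
i=6: i≥r, start 0; Z[6]=0
i=7: i≥r, start 0; Z[7]=0
i=8: i≥r, start 0; Z[8]=0
i=9: i≥r, start 0; Z[9]=0
i=10: i≥r, start 0; Z[10]=1 grow→box=[10,11)
i=11: i≥r, start 0; Z[11]=0
i=12: i≥r, start 0; Z[12]=1 grow→box=[12,13)
i=13: i≥r, start 0; Z[13]=0
i=14: i≥r, start 0; Z[14]=7 grow→box=[14,21)
i=15: min(r-i=6, Z[1]=4)=4; Z[15]=4
i=16: min(r-i=5, Z[2]=3)=3; Z[16]=3
i=17: min(r-i=4, Z[3]=2)=2; Z[17]=2
i=18: min(r-i=3, Z[4]=1)=1; Z[18]=1
i=19: min(r-i=2, Z[5]=0)=0; Z[19]=0
i=20: min(r-i=1, Z[6]=0)=0; Z[20]=0
i=21: i≥r, start 0; Z[21]=0
i=22: i≥r, start 0; Z[22]=4 grow→box=[22,26)
i=23: min(r-i=3, Z[1]=4)=3; Z[23]=3
i=24: min(r-i=2, Z[2]=3)=2; Z[24]=2
i=25: min(r-i=1, Z[3]=2)=1; Z[25]=1
i=26: i≥r, start 0; Z[26]=0
i=27: i≥r, start 0; Z[27]=0
i=28: i≥r, start 0; Z[28]=1 grow→box=[28,29)
i=29: i≥r, start 0; Z[29]=0
i=30: i≥r, start 0; Z[30]=0
i=31: i≥r, start 0; Z[31]=0
i=32: i≥r, start 0; Z[32]=1 grow→box=[32,33)
i=33: i≥r, start 0; Z[33]=0
i=34: i≥r, start 0; Z[34]=0
i=35: i≥r, start 0; Z[35]=1 grow→box=[35,36)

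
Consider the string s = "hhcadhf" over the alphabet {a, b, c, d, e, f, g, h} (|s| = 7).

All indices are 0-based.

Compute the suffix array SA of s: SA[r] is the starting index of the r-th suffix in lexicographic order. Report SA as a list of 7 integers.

[3, 2, 4, 6, 1, 5, 0]

sorted suffixes:
  #0 SA[0]=3  'adhf'
  #1 SA[1]=2  'cadhf'
  #2 SA[2]=4  'dhf'
  #3 SA[3]=6  'f'
  #4 SA[4]=1  'hcadhf'
  #5 SA[5]=5  'hf'
  #6 SA[6]=0  'hhcadhf'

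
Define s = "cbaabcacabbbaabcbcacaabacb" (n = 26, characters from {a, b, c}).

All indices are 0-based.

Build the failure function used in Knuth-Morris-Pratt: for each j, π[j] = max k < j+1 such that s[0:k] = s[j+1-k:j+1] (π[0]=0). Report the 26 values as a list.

π[0] = 0
j=1 s[j]='b': π[1]=0 (border '')
j=2 s[j]='a': π[2]=0 (border '')
j=3 s[j]='a': π[3]=0 (border '')
j=4 s[j]='b': π[4]=0 (border '')
j=5 s[j]='c': π[5]=1 (border 'c')
j=6 s[j]='a': k: 1→0; π[6]=0 (border '')
j=7 s[j]='c': π[7]=1 (border 'c')
j=8 s[j]='a': k: 1→0; π[8]=0 (border '')
j=9 s[j]='b': π[9]=0 (border '')
j=10 s[j]='b': π[10]=0 (border '')
j=11 s[j]='b': π[11]=0 (border '')
j=12 s[j]='a': π[12]=0 (border '')
j=13 s[j]='a': π[13]=0 (border '')
j=14 s[j]='b': π[14]=0 (border '')
j=15 s[j]='c': π[15]=1 (border 'c')
j=16 s[j]='b': π[16]=2 (border 'cb')
j=17 s[j]='c': k: 2→0; π[17]=1 (border 'c')
j=18 s[j]='a': k: 1→0; π[18]=0 (border '')
j=19 s[j]='c': π[19]=1 (border 'c')
j=20 s[j]='a': k: 1→0; π[20]=0 (border '')
j=21 s[j]='a': π[21]=0 (border '')
j=22 s[j]='b': π[22]=0 (border '')
j=23 s[j]='a': π[23]=0 (border '')
j=24 s[j]='c': π[24]=1 (border 'c')
j=25 s[j]='b': π[25]=2 (border 'cb')

[0, 0, 0, 0, 0, 1, 0, 1, 0, 0, 0, 0, 0, 0, 0, 1, 2, 1, 0, 1, 0, 0, 0, 0, 1, 2]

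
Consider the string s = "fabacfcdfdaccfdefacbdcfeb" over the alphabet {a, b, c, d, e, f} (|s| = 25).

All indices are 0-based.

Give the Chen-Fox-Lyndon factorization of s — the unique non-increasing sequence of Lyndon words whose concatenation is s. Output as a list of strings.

emit factor 1: 'f' (i=0, period=1)
emit factor 2: 'abacfcdfdaccfdefacbdcfeb' (i=1, period=24)

["f", "abacfcdfdaccfdefacbdcfeb"]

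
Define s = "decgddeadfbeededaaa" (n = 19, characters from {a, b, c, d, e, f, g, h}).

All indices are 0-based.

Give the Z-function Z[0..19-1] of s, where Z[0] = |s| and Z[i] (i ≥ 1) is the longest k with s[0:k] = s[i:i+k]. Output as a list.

[19, 0, 0, 0, 1, 2, 0, 0, 1, 0, 0, 0, 0, 2, 0, 1, 0, 0, 0]

Z[0]=19
i=1: i≥r, start 0; Z[1]=0
i=2: i≥r, start 0; Z[2]=0
i=3: i≥r, start 0; Z[3]=0
i=4: i≥r, start 0; Z[4]=1 extend→box=[4,5)
i=5: i≥r, start 0; Z[5]=2 extend→box=[5,7)
i=6: min(r-i=1, Z[1]=0)=0; Z[6]=0
i=7: i≥r, start 0; Z[7]=0
i=8: i≥r, start 0; Z[8]=1 extend→box=[8,9)
i=9: i≥r, start 0; Z[9]=0
i=10: i≥r, start 0; Z[10]=0
i=11: i≥r, start 0; Z[11]=0
i=12: i≥r, start 0; Z[12]=0
i=13: i≥r, start 0; Z[13]=2 extend→box=[13,15)
i=14: min(r-i=1, Z[1]=0)=0; Z[14]=0
i=15: i≥r, start 0; Z[15]=1 extend→box=[15,16)
i=16: i≥r, start 0; Z[16]=0
i=17: i≥r, start 0; Z[17]=0
i=18: i≥r, start 0; Z[18]=0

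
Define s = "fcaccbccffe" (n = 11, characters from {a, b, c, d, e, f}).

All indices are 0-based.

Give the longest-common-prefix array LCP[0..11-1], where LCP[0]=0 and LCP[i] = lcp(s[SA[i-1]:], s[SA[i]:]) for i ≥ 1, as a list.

sorted suffixes:
  #0 SA[0]=2  'accbccffe'
  #1 SA[1]=5  'bccffe'
  #2 SA[2]=1  'caccbccffe'
  #3 SA[3]=4  'cbccffe'
  #4 SA[4]=3  'ccbccffe'
  #5 SA[5]=6  'ccffe'
  #6 SA[6]=7  'cffe'
  #7 SA[7]=10  'e'
  #8 SA[8]=0  'fcaccbccffe'
  #9 SA[9]=9  'fe'
  #10 SA[10]=8  'ffe'

SA = [2, 5, 1, 4, 3, 6, 7, 10, 0, 9, 8]
rank  pair      lcp
   1  s[2:],s[5:]  0  ''
   2  s[5:],s[1:]  0  ''
   3  s[1:],s[4:]  1  'c'
   4  s[4:],s[3:]  1  'c'
   5  s[3:],s[6:]  2  'cc'
   6  s[6:],s[7:]  1  'c'
   7  s[7:],s[10:]  0  ''
   8  s[10:],s[0:]  0  ''
   9  s[0:],s[9:]  1  'f'
  10  s[9:],s[8:]  1  'f'

[0, 0, 0, 1, 1, 2, 1, 0, 0, 1, 1]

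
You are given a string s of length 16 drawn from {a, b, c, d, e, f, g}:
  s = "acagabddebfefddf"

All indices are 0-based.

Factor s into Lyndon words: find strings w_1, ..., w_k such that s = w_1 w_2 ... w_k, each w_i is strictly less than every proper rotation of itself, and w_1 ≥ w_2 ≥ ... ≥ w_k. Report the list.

emit factor 1: 'acag' (i=0, period=4)
emit factor 2: 'abddebfefddf' (i=4, period=12)

["acag", "abddebfefddf"]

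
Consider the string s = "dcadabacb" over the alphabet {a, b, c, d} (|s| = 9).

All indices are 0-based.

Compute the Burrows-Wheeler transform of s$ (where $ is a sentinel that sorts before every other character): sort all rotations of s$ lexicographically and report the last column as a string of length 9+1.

bdbccadaa$

rank  rotation    last
    0  $dcadabacb  b
    1  abacb$dcad  d
    2  acb$dcadab  b
    3  adabacb$dc  c
    4  b$dcadabac  c
    5  bacb$dcada  a
    6  cadabacb$d  d
    7  cb$dcadaba  a
    8  dabacb$dca  a
    9  dcadabacb$  $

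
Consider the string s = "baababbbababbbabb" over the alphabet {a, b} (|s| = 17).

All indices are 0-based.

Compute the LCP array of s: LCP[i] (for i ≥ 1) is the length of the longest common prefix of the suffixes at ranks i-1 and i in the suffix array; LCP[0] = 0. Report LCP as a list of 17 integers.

sorted suffixes:
  #0 SA[0]=1  'aababbbababbbabb'
  #1 SA[1]=2  'ababbbababbbabb'
  #2 SA[2]=8  'ababbbabb'
  #3 SA[3]=14  'abb'
  #4 SA[4]=4  'abbbababbbabb'
  #5 SA[5]=10  'abbbabb'
  #6 SA[6]=16  'b'
  #7 SA[7]=0  'baababbbababbbabb'
  #8 SA[8]=7  'bababbbabb'
  #9 SA[9]=13  'babb'
  #10 SA[10]=3  'babbbababbbabb'
  #11 SA[11]=9  'babbbabb'
  #12 SA[12]=15  'bb'
  #13 SA[13]=6  'bbababbbabb'
  #14 SA[14]=12  'bbabb'
  #15 SA[15]=5  'bbbababbbabb'
  #16 SA[16]=11  'bbbabb'

SA = [1, 2, 8, 14, 4, 10, 16, 0, 7, 13, 3, 9, 15, 6, 12, 5, 11]
rank  pair      lcp
   1  s[1:],s[2:]  1  'a'
   2  s[2:],s[8:]  8  'ababbbab'
   3  s[8:],s[14:]  2  'ab'
   4  s[14:],s[4:]  3  'abb'
   5  s[4:],s[10:]  6  'abbbab'
   6  s[10:],s[16:]  0  ''
   7  s[16:],s[0:]  1  'b'
   8  s[0:],s[7:]  2  'ba'
   9  s[7:],s[13:]  3  'bab'
  10  s[13:],s[3:]  4  'babb'
  11  s[3:],s[9:]  7  'babbbab'
  12  s[9:],s[15:]  1  'b'
  13  s[15:],s[6:]  2  'bb'
  14  s[6:],s[12:]  4  'bbab'
  15  s[12:],s[5:]  2  'bb'
  16  s[5:],s[11:]  5  'bbbab'

[0, 1, 8, 2, 3, 6, 0, 1, 2, 3, 4, 7, 1, 2, 4, 2, 5]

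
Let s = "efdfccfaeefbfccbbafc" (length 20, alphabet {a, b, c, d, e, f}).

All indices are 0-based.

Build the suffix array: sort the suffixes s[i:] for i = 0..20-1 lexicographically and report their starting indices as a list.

rank | idx | suffix
   0 |   7 | aeefbfccbbafc
   1 |  17 | afc
   2 |  16 | bafc
   3 |  15 | bbafc
   4 |  11 | bfccbbafc
   5 |  19 | c
   6 |  14 | cbbafc
   7 |  13 | ccbbafc
   8 |   4 | ccfaeefbfccbbafc
   9 |   5 | cfaeefbfccbbafc
  10 |   2 | dfccfaeefbfccbbafc
  11 |   8 | eefbfccbbafc
  12 |   9 | efbfccbbafc
  13 |   0 | efdfccfaeefbfccbbafc
  14 |   6 | faeefbfccbbafc
  15 |  10 | fbfccbbafc
  16 |  18 | fc
  17 |  12 | fccbbafc
  18 |   3 | fccfaeefbfccbbafc
  19 |   1 | fdfccfaeefbfccbbafc

[7, 17, 16, 15, 11, 19, 14, 13, 4, 5, 2, 8, 9, 0, 6, 10, 18, 12, 3, 1]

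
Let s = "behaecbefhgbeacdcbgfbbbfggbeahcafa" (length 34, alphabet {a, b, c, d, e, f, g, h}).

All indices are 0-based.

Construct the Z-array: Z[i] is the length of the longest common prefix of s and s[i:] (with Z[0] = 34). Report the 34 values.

Z[0]=34
i=1: outside box; Z[1]=0
i=2: outside box; Z[2]=0
i=3: outside box; Z[3]=0
i=4: outside box; Z[4]=0
i=5: outside box; Z[5]=0
i=6: outside box; Z[6]=2 extend→box=[6,8)
i=7: min(r-i=1, Z[1]=0)=0; Z[7]=0
i=8: outside box; Z[8]=0
i=9: outside box; Z[9]=0
i=10: outside box; Z[10]=0
i=11: outside box; Z[11]=2 extend→box=[11,13)
i=12: min(r-i=1, Z[1]=0)=0; Z[12]=0
i=13: outside box; Z[13]=0
i=14: outside box; Z[14]=0
i=15: outside box; Z[15]=0
i=16: outside box; Z[16]=0
i=17: outside box; Z[17]=1 extend→box=[17,18)
i=18: outside box; Z[18]=0
i=19: outside box; Z[19]=0
i=20: outside box; Z[20]=1 extend→box=[20,21)
i=21: outside box; Z[21]=1 extend→box=[21,22)
i=22: outside box; Z[22]=1 extend→box=[22,23)
i=23: outside box; Z[23]=0
i=24: outside box; Z[24]=0
i=25: outside box; Z[25]=0
i=26: outside box; Z[26]=2 extend→box=[26,28)
i=27: min(r-i=1, Z[1]=0)=0; Z[27]=0
i=28: outside box; Z[28]=0
i=29: outside box; Z[29]=0
i=30: outside box; Z[30]=0
i=31: outside box; Z[31]=0
i=32: outside box; Z[32]=0
i=33: outside box; Z[33]=0

[34, 0, 0, 0, 0, 0, 2, 0, 0, 0, 0, 2, 0, 0, 0, 0, 0, 1, 0, 0, 1, 1, 1, 0, 0, 0, 2, 0, 0, 0, 0, 0, 0, 0]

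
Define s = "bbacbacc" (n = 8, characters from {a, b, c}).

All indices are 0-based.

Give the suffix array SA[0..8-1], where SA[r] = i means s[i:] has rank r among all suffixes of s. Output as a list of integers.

[2, 5, 1, 4, 0, 7, 3, 6]

rank→(start, suffix):
  0 → (2, 'acbacc')
  1 → (5, 'acc')
  2 → (1, 'bacbacc')
  3 → (4, 'bacc')
  4 → (0, 'bbacbacc')
  5 → (7, 'c')
  6 → (3, 'cbacc')
  7 → (6, 'cc')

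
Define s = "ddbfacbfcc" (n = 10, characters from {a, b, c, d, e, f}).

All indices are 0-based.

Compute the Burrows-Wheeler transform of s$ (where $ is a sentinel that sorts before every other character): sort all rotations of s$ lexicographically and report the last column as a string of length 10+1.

cfdccafd$bb

rank  rotation     last
    0  $ddbfacbfcc  c
    1  acbfcc$ddbf  f
    2  bfacbfcc$dd  d
    3  bfcc$ddbfac  c
    4  c$ddbfacbfc  c
    5  cbfcc$ddbfa  a
    6  cc$ddbfacbf  f
    7  dbfacbfcc$d  d
    8  ddbfacbfcc$  $
    9  facbfcc$ddb  b
   10  fcc$ddbfacb  b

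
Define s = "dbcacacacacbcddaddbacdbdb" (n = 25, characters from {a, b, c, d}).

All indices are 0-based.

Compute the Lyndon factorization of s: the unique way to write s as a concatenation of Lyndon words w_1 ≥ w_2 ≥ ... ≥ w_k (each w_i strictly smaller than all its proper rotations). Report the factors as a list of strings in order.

emit factor 1: 'd' (i=0, period=1)
emit factor 2: 'bc' (i=1, period=2)
emit factor 3: 'acacacacbcddaddbacdbdb' (i=3, period=22)

["d", "bc", "acacacacbcddaddbacdbdb"]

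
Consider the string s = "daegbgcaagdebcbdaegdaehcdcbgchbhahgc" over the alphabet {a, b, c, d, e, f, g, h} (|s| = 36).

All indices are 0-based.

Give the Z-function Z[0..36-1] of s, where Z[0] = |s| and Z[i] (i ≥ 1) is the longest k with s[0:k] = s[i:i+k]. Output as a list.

Z[0]=36
i=1: outside box; Z[1]=0
i=2: outside box; Z[2]=0
i=3: outside box; Z[3]=0
i=4: outside box; Z[4]=0
i=5: outside box; Z[5]=0
i=6: outside box; Z[6]=0
i=7: outside box; Z[7]=0
i=8: outside box; Z[8]=0
i=9: outside box; Z[9]=0
i=10: outside box; Z[10]=1 extend→box=[10,11)
i=11: outside box; Z[11]=0
i=12: outside box; Z[12]=0
i=13: outside box; Z[13]=0
i=14: outside box; Z[14]=0
i=15: outside box; Z[15]=4 extend→box=[15,19)
i=16: min(r-i=3, Z[1]=0)=0; Z[16]=0
i=17: min(r-i=2, Z[2]=0)=0; Z[17]=0
i=18: min(r-i=1, Z[3]=0)=0; Z[18]=0
i=19: outside box; Z[19]=3 extend→box=[19,22)
i=20: min(r-i=2, Z[1]=0)=0; Z[20]=0
i=21: min(r-i=1, Z[2]=0)=0; Z[21]=0
i=22: outside box; Z[22]=0
i=23: outside box; Z[23]=0
i=24: outside box; Z[24]=1 extend→box=[24,25)
i=25: outside box; Z[25]=0
i=26: outside box; Z[26]=0
i=27: outside box; Z[27]=0
i=28: outside box; Z[28]=0
i=29: outside box; Z[29]=0
i=30: outside box; Z[30]=0
i=31: outside box; Z[31]=0
i=32: outside box; Z[32]=0
i=33: outside box; Z[33]=0
i=34: outside box; Z[34]=0
i=35: outside box; Z[35]=0

[36, 0, 0, 0, 0, 0, 0, 0, 0, 0, 1, 0, 0, 0, 0, 4, 0, 0, 0, 3, 0, 0, 0, 0, 1, 0, 0, 0, 0, 0, 0, 0, 0, 0, 0, 0]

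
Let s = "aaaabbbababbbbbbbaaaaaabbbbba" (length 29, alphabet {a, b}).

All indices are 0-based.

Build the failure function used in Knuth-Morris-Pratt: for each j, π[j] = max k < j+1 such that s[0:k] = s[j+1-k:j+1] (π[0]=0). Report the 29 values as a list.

π[0] = 0
j=1 s[j]='a': π[1]=1 (border 'a')
j=2 s[j]='a': π[2]=2 (border 'aa')
j=3 s[j]='a': π[3]=3 (border 'aaa')
j=4 s[j]='b': k: 3→2→1→0; π[4]=0 (border '')
j=5 s[j]='b': π[5]=0 (border '')
j=6 s[j]='b': π[6]=0 (border '')
j=7 s[j]='a': π[7]=1 (border 'a')
j=8 s[j]='b': k: 1→0; π[8]=0 (border '')
j=9 s[j]='a': π[9]=1 (border 'a')
j=10 s[j]='b': k: 1→0; π[10]=0 (border '')
j=11 s[j]='b': π[11]=0 (border '')
j=12 s[j]='b': π[12]=0 (border '')
j=13 s[j]='b': π[13]=0 (border '')
j=14 s[j]='b': π[14]=0 (border '')
j=15 s[j]='b': π[15]=0 (border '')
j=16 s[j]='b': π[16]=0 (border '')
j=17 s[j]='a': π[17]=1 (border 'a')
j=18 s[j]='a': π[18]=2 (border 'aa')
j=19 s[j]='a': π[19]=3 (border 'aaa')
j=20 s[j]='a': π[20]=4 (border 'aaaa')
j=21 s[j]='a': k: 4→3; π[21]=4 (border 'aaaa')
j=22 s[j]='a': k: 4→3; π[22]=4 (border 'aaaa')
j=23 s[j]='b': π[23]=5 (border 'aaaab')
j=24 s[j]='b': π[24]=6 (border 'aaaabb')
j=25 s[j]='b': π[25]=7 (border 'aaaabbb')
j=26 s[j]='b': k: 7→0; π[26]=0 (border '')
j=27 s[j]='b': π[27]=0 (border '')
j=28 s[j]='a': π[28]=1 (border 'a')

[0, 1, 2, 3, 0, 0, 0, 1, 0, 1, 0, 0, 0, 0, 0, 0, 0, 1, 2, 3, 4, 4, 4, 5, 6, 7, 0, 0, 1]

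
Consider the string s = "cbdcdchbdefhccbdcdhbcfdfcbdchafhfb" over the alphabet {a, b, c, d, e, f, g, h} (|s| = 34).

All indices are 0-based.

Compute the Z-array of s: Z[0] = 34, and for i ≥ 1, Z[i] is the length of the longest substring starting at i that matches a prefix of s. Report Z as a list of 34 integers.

[34, 0, 0, 1, 0, 1, 0, 0, 0, 0, 0, 0, 1, 5, 0, 0, 1, 0, 0, 0, 1, 0, 0, 0, 4, 0, 0, 1, 0, 0, 0, 0, 0, 0]

Z[0]=34
i=1: outside box; Z[1]=0
i=2: outside box; Z[2]=0
i=3: outside box; Z[3]=1 scan→box=[3,4)
i=4: outside box; Z[4]=0
i=5: outside box; Z[5]=1 scan→box=[5,6)
i=6: outside box; Z[6]=0
i=7: outside box; Z[7]=0
i=8: outside box; Z[8]=0
i=9: outside box; Z[9]=0
i=10: outside box; Z[10]=0
i=11: outside box; Z[11]=0
i=12: outside box; Z[12]=1 scan→box=[12,13)
i=13: outside box; Z[13]=5 scan→box=[13,18)
i=14: min(r-i=4, Z[1]=0)=0; Z[14]=0
i=15: min(r-i=3, Z[2]=0)=0; Z[15]=0
i=16: min(r-i=2, Z[3]=1)=1; Z[16]=1
i=17: min(r-i=1, Z[4]=0)=0; Z[17]=0
i=18: outside box; Z[18]=0
i=19: outside box; Z[19]=0
i=20: outside box; Z[20]=1 scan→box=[20,21)
i=21: outside box; Z[21]=0
i=22: outside box; Z[22]=0
i=23: outside box; Z[23]=0
i=24: outside box; Z[24]=4 scan→box=[24,28)
i=25: min(r-i=3, Z[1]=0)=0; Z[25]=0
i=26: min(r-i=2, Z[2]=0)=0; Z[26]=0
i=27: min(r-i=1, Z[3]=1)=1; Z[27]=1
i=28: outside box; Z[28]=0
i=29: outside box; Z[29]=0
i=30: outside box; Z[30]=0
i=31: outside box; Z[31]=0
i=32: outside box; Z[32]=0
i=33: outside box; Z[33]=0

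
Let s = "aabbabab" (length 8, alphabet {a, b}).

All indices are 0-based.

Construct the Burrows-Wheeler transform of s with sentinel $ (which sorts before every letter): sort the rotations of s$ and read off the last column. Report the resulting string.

b$bbaaaba

rank  rotation   last
    0  $aabbabab  b
    1  aabbabab$  $
    2  ab$aabbab  b
    3  abab$aabb  b
    4  abbabab$a  a
    5  b$aabbaba  a
    6  bab$aabba  a
    7  babab$aab  b
    8  bbabab$aa  a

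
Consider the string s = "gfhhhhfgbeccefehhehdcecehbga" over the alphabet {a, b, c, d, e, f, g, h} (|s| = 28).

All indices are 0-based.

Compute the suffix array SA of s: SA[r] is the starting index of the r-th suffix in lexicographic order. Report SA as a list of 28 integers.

rank→(start, suffix):
  0 → (27, 'a')
  1 → (8, 'beccefehhehdcecehbga')
  2 → (25, 'bga')
  3 → (10, 'ccefehhehdcecehbga')
  4 → (20, 'cecehbga')
  5 → (11, 'cefehhehdcecehbga')
  6 → (22, 'cehbga')
  7 → (19, 'dcecehbga')
  8 → (9, 'eccefehhehdcecehbga')
  9 → (21, 'ecehbga')
  10 → (12, 'efehhehdcecehbga')
  11 → (23, 'ehbga')
  12 → (17, 'ehdcecehbga')
  13 → (14, 'ehhehdcecehbga')
  14 → (13, 'fehhehdcecehbga')
  15 → (6, 'fgbeccefehhehdcecehbga')
  16 → (1, 'fhhhhfgbeccefehhehdcecehbga')
  17 → (26, 'ga')
  18 → (7, 'gbeccefehhehdcecehbga')
  19 → (0, 'gfhhhhfgbeccefehhehdcecehbga')
  20 → (24, 'hbga')
  21 → (18, 'hdcecehbga')
  22 → (16, 'hehdcecehbga')
  23 → (5, 'hfgbeccefehhehdcecehbga')
  24 → (15, 'hhehdcecehbga')
  25 → (4, 'hhfgbeccefehhehdcecehbga')
  26 → (3, 'hhhfgbeccefehhehdcecehbga')
  27 → (2, 'hhhhfgbeccefehhehdcecehbga')

[27, 8, 25, 10, 20, 11, 22, 19, 9, 21, 12, 23, 17, 14, 13, 6, 1, 26, 7, 0, 24, 18, 16, 5, 15, 4, 3, 2]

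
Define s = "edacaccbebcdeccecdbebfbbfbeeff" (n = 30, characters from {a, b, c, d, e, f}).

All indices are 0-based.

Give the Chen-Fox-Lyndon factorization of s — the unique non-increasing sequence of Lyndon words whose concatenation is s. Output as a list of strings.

emit factor 1: 'e' (i=0, period=1)
emit factor 2: 'd' (i=1, period=1)
emit factor 3: 'acaccbebcdeccecdbebfbbfbeeff' (i=2, period=28)

["e", "d", "acaccbebcdeccecdbebfbbfbeeff"]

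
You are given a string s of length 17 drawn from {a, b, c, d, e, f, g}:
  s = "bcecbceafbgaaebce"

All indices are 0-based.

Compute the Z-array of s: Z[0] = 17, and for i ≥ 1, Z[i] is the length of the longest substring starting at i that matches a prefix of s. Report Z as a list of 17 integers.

Z[0]=17
i=1: fresh scan; Z[1]=0
i=2: fresh scan; Z[2]=0
i=3: fresh scan; Z[3]=0
i=4: fresh scan; Z[4]=3 grow→box=[4,7)
i=5: min(r-i=2, Z[1]=0)=0; Z[5]=0
i=6: min(r-i=1, Z[2]=0)=0; Z[6]=0
i=7: fresh scan; Z[7]=0
i=8: fresh scan; Z[8]=0
i=9: fresh scan; Z[9]=1 grow→box=[9,10)
i=10: fresh scan; Z[10]=0
i=11: fresh scan; Z[11]=0
i=12: fresh scan; Z[12]=0
i=13: fresh scan; Z[13]=0
i=14: fresh scan; Z[14]=3 grow→box=[14,17)
i=15: min(r-i=2, Z[1]=0)=0; Z[15]=0
i=16: min(r-i=1, Z[2]=0)=0; Z[16]=0

[17, 0, 0, 0, 3, 0, 0, 0, 0, 1, 0, 0, 0, 0, 3, 0, 0]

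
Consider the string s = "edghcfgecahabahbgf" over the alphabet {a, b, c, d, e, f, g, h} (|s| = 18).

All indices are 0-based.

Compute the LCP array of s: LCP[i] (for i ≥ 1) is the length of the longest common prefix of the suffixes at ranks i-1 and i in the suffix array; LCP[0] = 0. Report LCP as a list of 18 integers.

[0, 1, 2, 0, 1, 0, 1, 0, 0, 1, 0, 1, 0, 1, 1, 0, 1, 1]

rank→(start, suffix):
  0 → (11, 'abahbgf')
  1 → (9, 'ahabahbgf')
  2 → (13, 'ahbgf')
  3 → (12, 'bahbgf')
  4 → (15, 'bgf')
  5 → (8, 'cahabahbgf')
  6 → (4, 'cfgecahabahbgf')
  7 → (1, 'dghcfgecahabahbgf')
  8 → (7, 'ecahabahbgf')
  9 → (0, 'edghcfgecahabahbgf')
  10 → (17, 'f')
  11 → (5, 'fgecahabahbgf')
  12 → (6, 'gecahabahbgf')
  13 → (16, 'gf')
  14 → (2, 'ghcfgecahabahbgf')
  15 → (10, 'habahbgf')
  16 → (14, 'hbgf')
  17 → (3, 'hcfgecahabahbgf')

SA = [11, 9, 13, 12, 15, 8, 4, 1, 7, 0, 17, 5, 6, 16, 2, 10, 14, 3]
rank  pair      lcp
   1  s[11:],s[9:]  1  'a'
   2  s[9:],s[13:]  2  'ah'
   3  s[13:],s[12:]  0  ''
   4  s[12:],s[15:]  1  'b'
   5  s[15:],s[8:]  0  ''
   6  s[8:],s[4:]  1  'c'
   7  s[4:],s[1:]  0  ''
   8  s[1:],s[7:]  0  ''
   9  s[7:],s[0:]  1  'e'
  10  s[0:],s[17:]  0  ''
  11  s[17:],s[5:]  1  'f'
  12  s[5:],s[6:]  0  ''
  13  s[6:],s[16:]  1  'g'
  14  s[16:],s[2:]  1  'g'
  15  s[2:],s[10:]  0  ''
  16  s[10:],s[14:]  1  'h'
  17  s[14:],s[3:]  1  'h'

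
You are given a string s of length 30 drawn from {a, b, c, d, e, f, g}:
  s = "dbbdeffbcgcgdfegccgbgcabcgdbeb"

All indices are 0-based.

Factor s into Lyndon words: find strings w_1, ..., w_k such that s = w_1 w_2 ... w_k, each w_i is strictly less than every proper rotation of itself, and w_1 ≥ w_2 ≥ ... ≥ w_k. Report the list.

["d", "bbdeffbcgcgdfegccgbgc", "abcgdbeb"]

emit factor 1: 'd' (i=0, period=1)
emit factor 2: 'bbdeffbcgcgdfegccgbgc' (i=1, period=21)
emit factor 3: 'abcgdbeb' (i=22, period=8)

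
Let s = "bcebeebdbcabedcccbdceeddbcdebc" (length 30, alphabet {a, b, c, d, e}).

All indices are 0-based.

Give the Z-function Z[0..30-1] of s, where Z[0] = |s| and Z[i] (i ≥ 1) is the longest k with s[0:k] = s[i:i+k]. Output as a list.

[30, 0, 0, 1, 0, 0, 1, 0, 2, 0, 0, 1, 0, 0, 0, 0, 0, 1, 0, 0, 0, 0, 0, 0, 2, 0, 0, 0, 2, 0]

Z[0]=30
i=1: i≥r, start 0; Z[1]=0
i=2: i≥r, start 0; Z[2]=0
i=3: i≥r, start 0; Z[3]=1 extend→box=[3,4)
i=4: i≥r, start 0; Z[4]=0
i=5: i≥r, start 0; Z[5]=0
i=6: i≥r, start 0; Z[6]=1 extend→box=[6,7)
i=7: i≥r, start 0; Z[7]=0
i=8: i≥r, start 0; Z[8]=2 extend→box=[8,10)
i=9: min(r-i=1, Z[1]=0)=0; Z[9]=0
i=10: i≥r, start 0; Z[10]=0
i=11: i≥r, start 0; Z[11]=1 extend→box=[11,12)
i=12: i≥r, start 0; Z[12]=0
i=13: i≥r, start 0; Z[13]=0
i=14: i≥r, start 0; Z[14]=0
i=15: i≥r, start 0; Z[15]=0
i=16: i≥r, start 0; Z[16]=0
i=17: i≥r, start 0; Z[17]=1 extend→box=[17,18)
i=18: i≥r, start 0; Z[18]=0
i=19: i≥r, start 0; Z[19]=0
i=20: i≥r, start 0; Z[20]=0
i=21: i≥r, start 0; Z[21]=0
i=22: i≥r, start 0; Z[22]=0
i=23: i≥r, start 0; Z[23]=0
i=24: i≥r, start 0; Z[24]=2 extend→box=[24,26)
i=25: min(r-i=1, Z[1]=0)=0; Z[25]=0
i=26: i≥r, start 0; Z[26]=0
i=27: i≥r, start 0; Z[27]=0
i=28: i≥r, start 0; Z[28]=2 extend→box=[28,30)
i=29: min(r-i=1, Z[1]=0)=0; Z[29]=0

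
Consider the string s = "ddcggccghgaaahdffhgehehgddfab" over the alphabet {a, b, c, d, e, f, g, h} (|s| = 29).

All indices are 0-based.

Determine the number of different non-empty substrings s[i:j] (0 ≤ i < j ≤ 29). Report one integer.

rank | idx | suffix
   0 |  10 | aaahdffhgehehgddfab
   1 |  11 | aahdffhgehehgddfab
   2 |  27 | ab
   3 |  12 | ahdffhgehehgddfab
   4 |  28 | b
   5 |   5 | ccghgaaahdffhgehehgddfab
   6 |   2 | cggccghgaaahdffhgehehgddfab
   7 |   6 | cghgaaahdffhgehehgddfab
   8 |   1 | dcggccghgaaahdffhgehehgddfab
   9 |   0 | ddcggccghgaaahdffhgehehgddfab
  10 |  24 | ddfab
  11 |  25 | dfab
  12 |  14 | dffhgehehgddfab
  13 |  19 | ehehgddfab
  14 |  21 | ehgddfab
  15 |  26 | fab
  16 |  15 | ffhgehehgddfab
  17 |  16 | fhgehehgddfab
  18 |   9 | gaaahdffhgehehgddfab
  19 |   4 | gccghgaaahdffhgehehgddfab
  20 |  23 | gddfab
  21 |  18 | gehehgddfab
  22 |   3 | ggccghgaaahdffhgehehgddfab
  23 |   7 | ghgaaahdffhgehehgddfab
  24 |  13 | hdffhgehehgddfab
  25 |  20 | hehgddfab
  26 |   8 | hgaaahdffhgehehgddfab
  27 |  22 | hgddfab
  28 |  17 | hgehehgddfab

SA = [10, 11, 27, 12, 28, 5, 2, 6, 1, 0, 24, 25, 14, 19, 21, 26, 15, 16, 9, 4, 23, 18, 3, 7, 13, 20, 8, 22, 17]
[i] adj suffixes → lcp
  [1] 10/11 → 2 ('aa')
  [2] 11/27 → 1 ('a')
  [3] 27/12 → 1 ('a')
  [4] 12/28 → 0 ('')
  [5] 28/5 → 0 ('')
  [6] 5/2 → 1 ('c')
  [7] 2/6 → 2 ('cg')
  [8] 6/1 → 0 ('')
  [9] 1/0 → 1 ('d')
  [10] 0/24 → 2 ('dd')
  [11] 24/25 → 1 ('d')
  [12] 25/14 → 2 ('df')
  [13] 14/19 → 0 ('')
  [14] 19/21 → 2 ('eh')
  [15] 21/26 → 0 ('')
  [16] 26/15 → 1 ('f')
  [17] 15/16 → 1 ('f')
  [18] 16/9 → 0 ('')
  [19] 9/4 → 1 ('g')
  [20] 4/23 → 1 ('g')
  [21] 23/18 → 1 ('g')
  [22] 18/3 → 1 ('g')
  [23] 3/7 → 1 ('g')
  [24] 7/13 → 0 ('')
  [25] 13/20 → 1 ('h')
  [26] 20/8 → 1 ('h')
  [27] 8/22 → 2 ('hg')
  [28] 22/17 → 2 ('hg')

n(n+1)/2 = 29·30/2 = 435
Σ LCP = 0 + 2 + 1 + 1 + 0 + 0 + 1 + 2 + 0 + 1 + 2 + 1 + 2 + 0 + 2 + 0 + 1 + 1 + 0 + 1 + 1 + 1 + 1 + 1 + 0 + 1 + 1 + 2 + 2 = 28
distinct = 435 − 28 = 407

407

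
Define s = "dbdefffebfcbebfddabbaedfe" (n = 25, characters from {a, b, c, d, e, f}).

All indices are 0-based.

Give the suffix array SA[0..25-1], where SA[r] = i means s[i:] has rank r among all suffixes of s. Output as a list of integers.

rank | idx | suffix
   0 |  17 | abbaedfe
   1 |  20 | aedfe
   2 |  19 | baedfe
   3 |  18 | bbaedfe
   4 |   1 | bdefffebfcbebfddabbaedfe
   5 |  11 | bebfddabbaedfe
   6 |   8 | bfcbebfddabbaedfe
   7 |  13 | bfddabbaedfe
   8 |  10 | cbebfddabbaedfe
   9 |  16 | dabbaedfe
  10 |   0 | dbdefffebfcbebfddabbaedfe
  11 |  15 | ddabbaedfe
  12 |   2 | defffebfcbebfddabbaedfe
  13 |  22 | dfe
  14 |  24 | e
  15 |   7 | ebfcbebfddabbaedfe
  16 |  12 | ebfddabbaedfe
  17 |  21 | edfe
  18 |   3 | efffebfcbebfddabbaedfe
  19 |   9 | fcbebfddabbaedfe
  20 |  14 | fddabbaedfe
  21 |  23 | fe
  22 |   6 | febfcbebfddabbaedfe
  23 |   5 | ffebfcbebfddabbaedfe
  24 |   4 | fffebfcbebfddabbaedfe

[17, 20, 19, 18, 1, 11, 8, 13, 10, 16, 0, 15, 2, 22, 24, 7, 12, 21, 3, 9, 14, 23, 6, 5, 4]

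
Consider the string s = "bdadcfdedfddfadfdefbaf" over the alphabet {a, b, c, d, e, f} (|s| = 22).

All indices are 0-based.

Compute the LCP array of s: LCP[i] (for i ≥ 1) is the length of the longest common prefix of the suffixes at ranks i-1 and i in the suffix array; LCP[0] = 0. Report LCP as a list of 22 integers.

rank→(start, suffix):
  0 → (2, 'adcfdedfddfadfdefbaf')
  1 → (13, 'adfdefbaf')
  2 → (20, 'af')
  3 → (19, 'baf')
  4 → (0, 'bdadcfdedfddfadfdefbaf')
  5 → (4, 'cfdedfddfadfdefbaf')
  6 → (1, 'dadcfdedfddfadfdefbaf')
  7 → (3, 'dcfdedfddfadfdefbaf')
  8 → (10, 'ddfadfdefbaf')
  9 → (6, 'dedfddfadfdefbaf')
  10 → (16, 'defbaf')
  11 → (11, 'dfadfdefbaf')
  12 → (8, 'dfddfadfdefbaf')
  13 → (14, 'dfdefbaf')
  14 → (7, 'edfddfadfdefbaf')
  15 → (17, 'efbaf')
  16 → (21, 'f')
  17 → (12, 'fadfdefbaf')
  18 → (18, 'fbaf')
  19 → (9, 'fddfadfdefbaf')
  20 → (5, 'fdedfddfadfdefbaf')
  21 → (15, 'fdefbaf')

SA = [2, 13, 20, 19, 0, 4, 1, 3, 10, 6, 16, 11, 8, 14, 7, 17, 21, 12, 18, 9, 5, 15]
rank  pair      lcp
   1  s[2:],s[13:]  2  'ad'
   2  s[13:],s[20:]  1  'a'
   3  s[20:],s[19:]  0  ''
   4  s[19:],s[0:]  1  'b'
   5  s[0:],s[4:]  0  ''
   6  s[4:],s[1:]  0  ''
   7  s[1:],s[3:]  1  'd'
   8  s[3:],s[10:]  1  'd'
   9  s[10:],s[6:]  1  'd'
  10  s[6:],s[16:]  2  'de'
  11  s[16:],s[11:]  1  'd'
  12  s[11:],s[8:]  2  'df'
  13  s[8:],s[14:]  3  'dfd'
  14  s[14:],s[7:]  0  ''
  15  s[7:],s[17:]  1  'e'
  16  s[17:],s[21:]  0  ''
  17  s[21:],s[12:]  1  'f'
  18  s[12:],s[18:]  1  'f'
  19  s[18:],s[9:]  1  'f'
  20  s[9:],s[5:]  2  'fd'
  21  s[5:],s[15:]  3  'fde'

[0, 2, 1, 0, 1, 0, 0, 1, 1, 1, 2, 1, 2, 3, 0, 1, 0, 1, 1, 1, 2, 3]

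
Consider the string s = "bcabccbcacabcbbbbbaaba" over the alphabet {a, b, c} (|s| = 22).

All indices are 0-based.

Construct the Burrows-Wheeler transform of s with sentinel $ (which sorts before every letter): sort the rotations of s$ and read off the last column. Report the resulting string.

rank  rotation                 last
    0  $bcabccbcacabcbbbbbaaba  a
    1  a$bcabccbcacabcbbbbbaab  b
    2  aaba$bcabccbcacabcbbbbb  b
    3  aba$bcabccbcacabcbbbbba  a
    4  abcbbbbbaaba$bcabccbcac  c
    5  abccbcacabcbbbbbaaba$bc  c
    6  acabcbbbbbaaba$bcabccbc  c
    7  ba$bcabccbcacabcbbbbbaa  a
    8  baaba$bcabccbcacabcbbbb  b
    9  bbaaba$bcabccbcacabcbbb  b
   10  bbbaaba$bcabccbcacabcbb  b
   11  bbbbaaba$bcabccbcacabcb  b
   12  bbbbbaaba$bcabccbcacabc  c
   13  bcabccbcacabcbbbbbaaba$  $
   14  bcacabcbbbbbaaba$bcabcc  c
   15  bcbbbbbaaba$bcabccbcaca  a
   16  bccbcacabcbbbbbaaba$bca  a
   17  cabcbbbbbaaba$bcabccbca  a
   18  cabccbcacabcbbbbbaaba$b  b
   19  cacabcbbbbbaaba$bcabccb  b
   20  cbbbbbaaba$bcabccbcacab  b
   21  cbcacabcbbbbbaaba$bcabc  c
   22  ccbcacabcbbbbbaaba$bcab  b

abbacccabbbbc$caaabbbcb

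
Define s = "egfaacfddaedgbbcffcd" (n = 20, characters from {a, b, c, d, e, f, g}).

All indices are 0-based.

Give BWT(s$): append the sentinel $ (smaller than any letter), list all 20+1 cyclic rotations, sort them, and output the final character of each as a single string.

dfadgbfabcdfea$gfccde

rank  rotation               last
    0  $egfaacfddaedgbbcffcd  d
    1  aacfddaedgbbcffcd$egf  f
    2  acfddaedgbbcffcd$egfa  a
    3  aedgbbcffcd$egfaacfdd  d
    4  bbcffcd$egfaacfddaedg  g
    5  bcffcd$egfaacfddaedgb  b
    6  cd$egfaacfddaedgbbcff  f
    7  cfddaedgbbcffcd$egfaa  a
    8  cffcd$egfaacfddaedgbb  b
    9  d$egfaacfddaedgbbcffc  c
   10  daedgbbcffcd$egfaacfd  d
   11  ddaedgbbcffcd$egfaacf  f
   12  dgbbcffcd$egfaacfddae  e
   13  edgbbcffcd$egfaacfdda  a
   14  egfaacfddaedgbbcffcd$  $
   15  faacfddaedgbbcffcd$eg  g
   16  fcd$egfaacfddaedgbbcf  f
   17  fddaedgbbcffcd$egfaac  c
   18  ffcd$egfaacfddaedgbbc  c
   19  gbbcffcd$egfaacfddaed  d
   20  gfaacfddaedgbbcffcd$e  e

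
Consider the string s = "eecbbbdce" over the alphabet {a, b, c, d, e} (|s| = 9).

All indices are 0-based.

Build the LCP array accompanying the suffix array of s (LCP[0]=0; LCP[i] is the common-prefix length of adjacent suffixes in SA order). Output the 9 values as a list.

[0, 2, 1, 0, 1, 0, 0, 1, 1]

sorted suffixes:
  #0 SA[0]=3  'bbbdce'
  #1 SA[1]=4  'bbdce'
  #2 SA[2]=5  'bdce'
  #3 SA[3]=2  'cbbbdce'
  #4 SA[4]=7  'ce'
  #5 SA[5]=6  'dce'
  #6 SA[6]=8  'e'
  #7 SA[7]=1  'ecbbbdce'
  #8 SA[8]=0  'eecbbbdce'

SA = [3, 4, 5, 2, 7, 6, 8, 1, 0]
rank  pair      lcp
   1  s[3:],s[4:]  2  'bb'
   2  s[4:],s[5:]  1  'b'
   3  s[5:],s[2:]  0  ''
   4  s[2:],s[7:]  1  'c'
   5  s[7:],s[6:]  0  ''
   6  s[6:],s[8:]  0  ''
   7  s[8:],s[1:]  1  'e'
   8  s[1:],s[0:]  1  'e'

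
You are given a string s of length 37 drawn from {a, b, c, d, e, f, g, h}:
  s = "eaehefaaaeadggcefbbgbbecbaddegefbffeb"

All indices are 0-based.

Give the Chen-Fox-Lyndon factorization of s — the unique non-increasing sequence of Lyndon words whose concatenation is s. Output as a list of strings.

["e", "aehef", "aaaeadggcefbbgbbecbaddegefbffeb"]

emit factor 1: 'e' (i=0, period=1)
emit factor 2: 'aehef' (i=1, period=5)
emit factor 3: 'aaaeadggcefbbgbbecbaddegefbffeb' (i=6, period=31)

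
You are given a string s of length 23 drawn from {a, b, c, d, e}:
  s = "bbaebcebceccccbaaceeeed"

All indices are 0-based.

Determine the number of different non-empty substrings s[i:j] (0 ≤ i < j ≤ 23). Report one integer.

sorted suffixes:
  #0 SA[0]=15  'aaceeeed'
  #1 SA[1]=16  'aceeeed'
  #2 SA[2]=2  'aebcebceccccbaaceeeed'
  #3 SA[3]=14  'baaceeeed'
  #4 SA[4]=1  'baebcebceccccbaaceeeed'
  #5 SA[5]=0  'bbaebcebceccccbaaceeeed'
  #6 SA[6]=4  'bcebceccccbaaceeeed'
  #7 SA[7]=7  'bceccccbaaceeeed'
  #8 SA[8]=13  'cbaaceeeed'
  #9 SA[9]=12  'ccbaaceeeed'
  #10 SA[10]=11  'cccbaaceeeed'
  #11 SA[11]=10  'ccccbaaceeeed'
  #12 SA[12]=5  'cebceccccbaaceeeed'
  #13 SA[13]=8  'ceccccbaaceeeed'
  #14 SA[14]=17  'ceeeed'
  #15 SA[15]=22  'd'
  #16 SA[16]=3  'ebcebceccccbaaceeeed'
  #17 SA[17]=6  'ebceccccbaaceeeed'
  #18 SA[18]=9  'eccccbaaceeeed'
  #19 SA[19]=21  'ed'
  #20 SA[20]=20  'eed'
  #21 SA[21]=19  'eeed'
  #22 SA[22]=18  'eeeed'

SA = [15, 16, 2, 14, 1, 0, 4, 7, 13, 12, 11, 10, 5, 8, 17, 22, 3, 6, 9, 21, 20, 19, 18]
i: (SA[i-1],SA[i]) lcp shared
  1: (15,16) 1 'a'
  2: (16,2) 1 'a'
  3: (2,14) 0 ''
  4: (14,1) 2 'ba'
  5: (1,0) 1 'b'
  6: (0,4) 1 'b'
  7: (4,7) 3 'bce'
  8: (7,13) 0 ''
  9: (13,12) 1 'c'
  10: (12,11) 2 'cc'
  11: (11,10) 3 'ccc'
  12: (10,5) 1 'c'
  13: (5,8) 2 'ce'
  14: (8,17) 2 'ce'
  15: (17,22) 0 ''
  16: (22,3) 0 ''
  17: (3,6) 4 'ebce'
  18: (6,9) 1 'e'
  19: (9,21) 1 'e'
  20: (21,20) 1 'e'
  21: (20,19) 2 'ee'
  22: (19,18) 3 'eee'

n(n+1)/2 = 23·24/2 = 276
Σ LCP = 0 + 1 + 1 + 0 + 2 + 1 + 1 + 3 + 0 + 1 + 2 + 3 + 1 + 2 + 2 + 0 + 0 + 4 + 1 + 1 + 1 + 2 + 3 = 32
distinct = 276 − 32 = 244

244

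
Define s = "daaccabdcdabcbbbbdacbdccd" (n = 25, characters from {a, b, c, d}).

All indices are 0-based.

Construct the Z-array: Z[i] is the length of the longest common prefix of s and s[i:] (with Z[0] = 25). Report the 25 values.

Z[0]=25
i=1: outside box; Z[1]=0
i=2: outside box; Z[2]=0
i=3: outside box; Z[3]=0
i=4: outside box; Z[4]=0
i=5: outside box; Z[5]=0
i=6: outside box; Z[6]=0
i=7: outside box; Z[7]=1 scan→box=[7,8)
i=8: outside box; Z[8]=0
i=9: outside box; Z[9]=2 scan→box=[9,11)
i=10: min(r-i=1, Z[1]=0)=0; Z[10]=0
i=11: outside box; Z[11]=0
i=12: outside box; Z[12]=0
i=13: outside box; Z[13]=0
i=14: outside box; Z[14]=0
i=15: outside box; Z[15]=0
i=16: outside box; Z[16]=0
i=17: outside box; Z[17]=2 scan→box=[17,19)
i=18: min(r-i=1, Z[1]=0)=0; Z[18]=0
i=19: outside box; Z[19]=0
i=20: outside box; Z[20]=0
i=21: outside box; Z[21]=1 scan→box=[21,22)
i=22: outside box; Z[22]=0
i=23: outside box; Z[23]=0
i=24: outside box; Z[24]=1 scan→box=[24,25)

[25, 0, 0, 0, 0, 0, 0, 1, 0, 2, 0, 0, 0, 0, 0, 0, 0, 2, 0, 0, 0, 1, 0, 0, 1]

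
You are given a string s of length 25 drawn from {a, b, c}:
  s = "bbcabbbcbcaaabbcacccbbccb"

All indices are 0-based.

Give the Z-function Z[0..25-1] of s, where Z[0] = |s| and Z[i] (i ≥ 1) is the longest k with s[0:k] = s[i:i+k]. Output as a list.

[25, 1, 0, 0, 2, 3, 1, 0, 1, 0, 0, 0, 0, 4, 1, 0, 0, 0, 0, 0, 3, 1, 0, 0, 1]

Z[0]=25
i=1: fresh scan; Z[1]=1 extend→box=[1,2)
i=2: fresh scan; Z[2]=0
i=3: fresh scan; Z[3]=0
i=4: fresh scan; Z[4]=2 extend→box=[4,6)
i=5: min(r-i=1, Z[1]=1)=1; Z[5]=3 extend→box=[5,8)
i=6: min(r-i=2, Z[1]=1)=1; Z[6]=1
i=7: min(r-i=1, Z[2]=0)=0; Z[7]=0
i=8: fresh scan; Z[8]=1 extend→box=[8,9)
i=9: fresh scan; Z[9]=0
i=10: fresh scan; Z[10]=0
i=11: fresh scan; Z[11]=0
i=12: fresh scan; Z[12]=0
i=13: fresh scan; Z[13]=4 extend→box=[13,17)
i=14: min(r-i=3, Z[1]=1)=1; Z[14]=1
i=15: min(r-i=2, Z[2]=0)=0; Z[15]=0
i=16: min(r-i=1, Z[3]=0)=0; Z[16]=0
i=17: fresh scan; Z[17]=0
i=18: fresh scan; Z[18]=0
i=19: fresh scan; Z[19]=0
i=20: fresh scan; Z[20]=3 extend→box=[20,23)
i=21: min(r-i=2, Z[1]=1)=1; Z[21]=1
i=22: min(r-i=1, Z[2]=0)=0; Z[22]=0
i=23: fresh scan; Z[23]=0
i=24: fresh scan; Z[24]=1 extend→box=[24,25)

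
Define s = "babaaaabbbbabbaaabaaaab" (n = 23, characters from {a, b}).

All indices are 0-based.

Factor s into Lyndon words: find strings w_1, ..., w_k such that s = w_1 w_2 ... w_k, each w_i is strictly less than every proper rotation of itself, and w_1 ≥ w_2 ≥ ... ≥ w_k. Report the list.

["b", "ab", "aaaabbbbabbaaab", "aaaab"]

emit factor 1: 'b' (i=0, period=1)
emit factor 2: 'ab' (i=1, period=2)
emit factor 3: 'aaaabbbbabbaaab' (i=3, period=15)
emit factor 4: 'aaaab' (i=18, period=5)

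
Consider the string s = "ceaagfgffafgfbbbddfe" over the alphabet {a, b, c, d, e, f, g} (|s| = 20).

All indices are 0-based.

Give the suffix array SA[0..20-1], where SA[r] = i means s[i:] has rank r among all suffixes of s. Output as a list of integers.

[2, 9, 3, 13, 14, 15, 0, 16, 17, 19, 1, 8, 12, 18, 7, 10, 5, 11, 6, 4]

rank | idx | suffix
   0 |   2 | aagfgffafgfbbbddfe
   1 |   9 | afgfbbbddfe
   2 |   3 | agfgffafgfbbbddfe
   3 |  13 | bbbddfe
   4 |  14 | bbddfe
   5 |  15 | bddfe
   6 |   0 | ceaagfgffafgfbbbddfe
   7 |  16 | ddfe
   8 |  17 | dfe
   9 |  19 | e
  10 |   1 | eaagfgffafgfbbbddfe
  11 |   8 | fafgfbbbddfe
  12 |  12 | fbbbddfe
  13 |  18 | fe
  14 |   7 | ffafgfbbbddfe
  15 |  10 | fgfbbbddfe
  16 |   5 | fgffafgfbbbddfe
  17 |  11 | gfbbbddfe
  18 |   6 | gffafgfbbbddfe
  19 |   4 | gfgffafgfbbbddfe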